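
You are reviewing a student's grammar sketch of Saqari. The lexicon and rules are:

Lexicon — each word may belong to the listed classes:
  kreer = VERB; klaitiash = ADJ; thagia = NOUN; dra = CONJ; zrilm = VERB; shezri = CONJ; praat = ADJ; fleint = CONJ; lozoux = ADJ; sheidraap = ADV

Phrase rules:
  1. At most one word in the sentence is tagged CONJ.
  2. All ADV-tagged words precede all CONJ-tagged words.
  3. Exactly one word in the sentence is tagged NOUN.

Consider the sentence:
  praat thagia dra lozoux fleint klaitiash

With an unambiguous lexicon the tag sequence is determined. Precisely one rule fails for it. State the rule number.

1

Fixed tagging: ADJ NOUN CONJ ADJ CONJ ADJ.
Checking each rule: R1 ✗, R2 ✓, R3 ✓.
Only rule 1 fails.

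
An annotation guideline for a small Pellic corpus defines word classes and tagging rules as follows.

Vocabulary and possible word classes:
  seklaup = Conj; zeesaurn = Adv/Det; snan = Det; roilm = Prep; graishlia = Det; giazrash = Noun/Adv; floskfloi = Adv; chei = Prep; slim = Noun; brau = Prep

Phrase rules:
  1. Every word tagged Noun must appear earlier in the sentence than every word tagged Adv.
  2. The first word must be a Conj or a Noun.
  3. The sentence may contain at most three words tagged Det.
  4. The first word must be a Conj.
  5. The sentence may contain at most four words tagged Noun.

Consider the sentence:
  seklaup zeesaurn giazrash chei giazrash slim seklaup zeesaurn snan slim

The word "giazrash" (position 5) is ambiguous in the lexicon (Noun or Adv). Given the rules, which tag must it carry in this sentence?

Candidates per position — 1:seklaup {Conj}; 2:zeesaurn {Adv,Det}; 3:giazrash {Noun,Adv}; 4:chei {Prep}; 5:giazrash {Noun,Adv}; 6:slim {Noun}; 7:seklaup {Conj}; 8:zeesaurn {Adv,Det}; 9:snan {Det}; 10:slim {Noun}.
Position 2: tagging it Adv would leave rule 1 unsatisfiable, so it must be Det.
Position 3: tagging it Adv would leave rule 1 unsatisfiable, so it must be Noun.
Position 5: tagging it Adv would leave rule 1 unsatisfiable, so it must be Noun.
Position 8: tagging it Adv would leave rule 1 unsatisfiable, so it must be Det.
That leaves exactly one tagging: Conj Det Noun Prep Noun Noun Conj Det Det Noun.
Check: rule 1 holds; rule 2 holds; rule 3 holds; rule 4 holds; rule 5 holds.

Noun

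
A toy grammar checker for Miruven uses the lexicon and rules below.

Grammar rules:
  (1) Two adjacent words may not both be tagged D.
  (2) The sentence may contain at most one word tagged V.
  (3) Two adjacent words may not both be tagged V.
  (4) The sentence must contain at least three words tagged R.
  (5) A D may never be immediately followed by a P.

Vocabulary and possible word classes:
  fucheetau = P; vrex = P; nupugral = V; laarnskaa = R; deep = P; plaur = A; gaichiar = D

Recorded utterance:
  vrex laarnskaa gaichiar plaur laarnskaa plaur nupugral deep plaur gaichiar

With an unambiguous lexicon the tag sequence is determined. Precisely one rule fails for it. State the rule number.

4

Fixed tagging: P R D A R A V P A D.
Checking each rule: R1 holds, R2 holds, R3 holds, R4 violated, R5 holds.
Only rule 4 fails.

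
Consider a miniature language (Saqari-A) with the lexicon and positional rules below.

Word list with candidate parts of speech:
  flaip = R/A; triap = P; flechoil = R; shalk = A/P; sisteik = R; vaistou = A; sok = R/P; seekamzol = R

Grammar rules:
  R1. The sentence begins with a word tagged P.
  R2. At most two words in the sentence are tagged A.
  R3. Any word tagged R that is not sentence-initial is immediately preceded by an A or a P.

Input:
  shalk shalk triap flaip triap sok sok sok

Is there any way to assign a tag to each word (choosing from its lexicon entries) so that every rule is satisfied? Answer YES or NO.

Candidates per position — 1:shalk {A,P}; 2:shalk {A,P}; 3:triap {P}; 4:flaip {R,A}; 5:triap {P}; 6:sok {R,P}; 7:sok {R,P}; 8:sok {R,P}.
One satisfying assignment: P A P R P R P R.
Verifying each rule — rule 1 holds; rule 2 holds; rule 3 holds.

YES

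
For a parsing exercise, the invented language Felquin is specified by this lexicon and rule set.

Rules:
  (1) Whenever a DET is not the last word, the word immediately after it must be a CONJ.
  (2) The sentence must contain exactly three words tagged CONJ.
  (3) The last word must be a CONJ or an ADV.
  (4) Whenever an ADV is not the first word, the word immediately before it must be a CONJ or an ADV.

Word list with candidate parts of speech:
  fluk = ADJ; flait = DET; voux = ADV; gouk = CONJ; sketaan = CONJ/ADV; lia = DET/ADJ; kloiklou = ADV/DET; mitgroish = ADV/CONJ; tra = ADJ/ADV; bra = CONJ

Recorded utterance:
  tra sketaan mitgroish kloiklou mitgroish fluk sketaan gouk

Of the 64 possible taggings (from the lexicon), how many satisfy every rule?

Candidates per position — 1:tra {ADJ,ADV}; 2:sketaan {CONJ,ADV}; 3:mitgroish {ADV,CONJ}; 4:kloiklou {ADV,DET}; 5:mitgroish {ADV,CONJ}; 6:fluk {ADJ}; 7:sketaan {CONJ,ADV}; 8:gouk {CONJ}.
There are 64 candidate sequences in total.
The sequences that satisfy every rule: ADJ CONJ ADV ADV ADV ADJ CONJ CONJ; ADV CONJ ADV ADV ADV ADJ CONJ CONJ; ADV ADV ADV ADV CONJ ADJ CONJ CONJ; ADV ADV ADV DET CONJ ADJ CONJ CONJ; ADV ADV CONJ ADV ADV ADJ CONJ CONJ.
Count = 5.

5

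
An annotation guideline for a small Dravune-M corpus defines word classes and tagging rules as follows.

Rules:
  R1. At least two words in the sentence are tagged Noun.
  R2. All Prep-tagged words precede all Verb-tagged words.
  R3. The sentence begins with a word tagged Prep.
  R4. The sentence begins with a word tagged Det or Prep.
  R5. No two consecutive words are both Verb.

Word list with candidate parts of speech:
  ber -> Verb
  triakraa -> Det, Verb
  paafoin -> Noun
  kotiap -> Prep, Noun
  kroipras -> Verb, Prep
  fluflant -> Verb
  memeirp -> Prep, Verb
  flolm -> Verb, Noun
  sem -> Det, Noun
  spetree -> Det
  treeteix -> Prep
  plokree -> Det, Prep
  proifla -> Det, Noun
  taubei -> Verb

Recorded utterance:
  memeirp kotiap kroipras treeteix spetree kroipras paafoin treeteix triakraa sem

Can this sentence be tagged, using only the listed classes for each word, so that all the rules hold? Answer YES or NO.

YES

Candidates per position — 1:memeirp {Prep,Verb}; 2:kotiap {Prep,Noun}; 3:kroipras {Verb,Prep}; 4:treeteix {Prep}; 5:spetree {Det}; 6:kroipras {Verb,Prep}; 7:paafoin {Noun}; 8:treeteix {Prep}; 9:triakraa {Det,Verb}; 10:sem {Det,Noun}.
One satisfying assignment: Prep Noun Prep Prep Det Prep Noun Prep Det Det.
Checking: rule 1 ✓; rule 2 ✓; rule 3 ✓; rule 4 ✓; rule 5 ✓.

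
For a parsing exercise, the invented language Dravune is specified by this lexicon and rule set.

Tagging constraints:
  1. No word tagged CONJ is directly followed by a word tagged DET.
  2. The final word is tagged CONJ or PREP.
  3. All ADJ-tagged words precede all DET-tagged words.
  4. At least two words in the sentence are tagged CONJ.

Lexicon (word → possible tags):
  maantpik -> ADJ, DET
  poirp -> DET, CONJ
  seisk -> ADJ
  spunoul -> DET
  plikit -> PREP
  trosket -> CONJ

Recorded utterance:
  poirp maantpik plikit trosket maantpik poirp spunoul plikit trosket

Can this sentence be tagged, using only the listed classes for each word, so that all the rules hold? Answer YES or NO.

Candidates per position — 1:poirp {DET,CONJ}; 2:maantpik {ADJ,DET}; 3:plikit {PREP}; 4:trosket {CONJ}; 5:maantpik {ADJ,DET}; 6:poirp {DET,CONJ}; 7:spunoul {DET}; 8:plikit {PREP}; 9:trosket {CONJ}.
One satisfying assignment: CONJ ADJ PREP CONJ ADJ DET DET PREP CONJ.
Verifying each rule — rule 1 satisfied; rule 2 satisfied; rule 3 satisfied; rule 4 satisfied.

YES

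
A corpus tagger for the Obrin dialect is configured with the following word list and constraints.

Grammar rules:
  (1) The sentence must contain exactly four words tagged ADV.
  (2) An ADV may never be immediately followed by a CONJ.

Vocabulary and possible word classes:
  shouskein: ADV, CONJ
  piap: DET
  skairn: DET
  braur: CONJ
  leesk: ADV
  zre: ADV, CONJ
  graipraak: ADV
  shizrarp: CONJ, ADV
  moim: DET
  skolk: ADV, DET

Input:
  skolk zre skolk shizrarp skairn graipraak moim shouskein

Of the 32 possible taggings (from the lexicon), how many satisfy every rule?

5

Candidates per position — 1:skolk {ADV,DET}; 2:zre {ADV,CONJ}; 3:skolk {ADV,DET}; 4:shizrarp {CONJ,ADV}; 5:skairn {DET}; 6:graipraak {ADV}; 7:moim {DET}; 8:shouskein {ADV,CONJ}.
There are 32 candidate sequences in total.
The sequences that satisfy every rule: ADV ADV DET CONJ DET ADV DET ADV; ADV ADV DET ADV DET ADV DET CONJ; DET ADV ADV ADV DET ADV DET CONJ; DET ADV DET ADV DET ADV DET ADV; DET CONJ ADV ADV DET ADV DET ADV.
Count = 5.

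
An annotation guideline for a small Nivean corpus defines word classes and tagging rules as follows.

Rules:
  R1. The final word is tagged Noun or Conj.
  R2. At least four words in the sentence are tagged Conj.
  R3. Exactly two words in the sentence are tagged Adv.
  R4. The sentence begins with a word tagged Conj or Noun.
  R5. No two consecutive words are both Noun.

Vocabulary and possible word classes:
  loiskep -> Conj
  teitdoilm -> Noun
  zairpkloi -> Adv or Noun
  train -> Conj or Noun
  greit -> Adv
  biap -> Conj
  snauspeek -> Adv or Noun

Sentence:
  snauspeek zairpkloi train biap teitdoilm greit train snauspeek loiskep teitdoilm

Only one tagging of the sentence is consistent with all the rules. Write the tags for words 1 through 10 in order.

Candidates per position — 1:snauspeek {Adv,Noun}; 2:zairpkloi {Adv,Noun}; 3:train {Conj,Noun}; 4:biap {Conj}; 5:teitdoilm {Noun}; 6:greit {Adv}; 7:train {Conj,Noun}; 8:snauspeek {Adv,Noun}; 9:loiskep {Conj}; 10:teitdoilm {Noun}.
Position 1: Adv is ruled out by rule 4; that leaves Noun.
Position 2: Noun is ruled out by rule 5; that leaves Adv.
Position 3: Noun is ruled out by rule 2; that leaves Conj.
Position 7: Noun is ruled out by rule 2; that leaves Conj.
Position 8: Adv is ruled out by rule 3; that leaves Noun.
So the tagging must be: Noun Adv Conj Conj Noun Adv Conj Noun Conj Noun.
Checking: rule 1 ✓; rule 2 ✓; rule 3 ✓; rule 4 ✓; rule 5 ✓.

Noun Adv Conj Conj Noun Adv Conj Noun Conj Noun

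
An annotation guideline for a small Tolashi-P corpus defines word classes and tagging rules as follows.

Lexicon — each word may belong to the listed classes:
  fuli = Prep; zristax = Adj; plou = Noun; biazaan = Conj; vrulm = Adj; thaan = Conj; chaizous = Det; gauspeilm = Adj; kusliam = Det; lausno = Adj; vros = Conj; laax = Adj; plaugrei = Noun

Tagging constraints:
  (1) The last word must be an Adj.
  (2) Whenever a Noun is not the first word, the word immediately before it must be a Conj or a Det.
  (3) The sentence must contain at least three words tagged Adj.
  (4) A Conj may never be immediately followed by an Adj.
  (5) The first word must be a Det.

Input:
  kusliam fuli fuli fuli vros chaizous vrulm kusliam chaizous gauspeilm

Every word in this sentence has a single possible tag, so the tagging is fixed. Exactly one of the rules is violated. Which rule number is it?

Fixed tagging: Det Prep Prep Prep Conj Det Adj Det Det Adj.
Applying the rules: R1 ✓, R2 ✓, R3 ✗, R4 ✓, R5 ✓.
Only rule 3 fails.

3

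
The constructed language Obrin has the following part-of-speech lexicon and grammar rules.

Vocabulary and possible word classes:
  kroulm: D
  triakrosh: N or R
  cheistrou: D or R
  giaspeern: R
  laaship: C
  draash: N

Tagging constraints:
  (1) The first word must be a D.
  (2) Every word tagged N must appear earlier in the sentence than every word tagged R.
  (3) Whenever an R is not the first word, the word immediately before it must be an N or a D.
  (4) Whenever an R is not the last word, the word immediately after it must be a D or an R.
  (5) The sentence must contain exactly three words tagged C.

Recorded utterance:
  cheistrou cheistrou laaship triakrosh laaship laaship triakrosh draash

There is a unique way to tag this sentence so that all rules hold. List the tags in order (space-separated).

Candidates per position — 1:cheistrou {D,R}; 2:cheistrou {D,R}; 3:laaship {C}; 4:triakrosh {N,R}; 5:laaship {C}; 6:laaship {C}; 7:triakrosh {N,R}; 8:draash {N}.
If word 1 were R, no tagging could satisfy rule 1; so word 1 is D.
If word 2 were R, no tagging could satisfy rule 2; so word 2 is D.
If word 4 were R, no tagging could satisfy rule 2; so word 4 is N.
If word 7 were R, no tagging could satisfy rule 2; so word 7 is N.
The unique satisfying tagging is: D D C N C C N N.
Verifying each rule — rule 1 ✓; rule 2 ✓; rule 3 ✓; rule 4 ✓; rule 5 ✓.

D D C N C C N N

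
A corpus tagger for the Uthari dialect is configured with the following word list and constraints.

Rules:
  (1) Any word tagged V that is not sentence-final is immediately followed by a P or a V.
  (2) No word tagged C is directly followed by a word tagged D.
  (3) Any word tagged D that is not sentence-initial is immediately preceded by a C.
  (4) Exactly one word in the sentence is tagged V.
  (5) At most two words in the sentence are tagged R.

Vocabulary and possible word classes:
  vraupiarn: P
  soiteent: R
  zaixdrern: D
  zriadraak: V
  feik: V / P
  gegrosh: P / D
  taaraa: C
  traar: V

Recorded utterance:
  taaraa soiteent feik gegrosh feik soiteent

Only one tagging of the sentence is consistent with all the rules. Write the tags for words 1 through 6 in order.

C R V P P R

Candidates per position — 1:taaraa {C}; 2:soiteent {R}; 3:feik {V,P}; 4:gegrosh {P,D}; 5:feik {V,P}; 6:soiteent {R}.
Word 4 cannot be D — rule 3 would then fail for every completion. It is P.
Word 5 cannot be V — rule 1 would then fail for every completion. It is P.
Word 3 cannot be P — rule 4 would then fail for every completion. It is V.
The only consistent sequence is: C R V P P R.
Checking: rule 1 ✓; rule 2 ✓; rule 3 ✓; rule 4 ✓; rule 5 ✓.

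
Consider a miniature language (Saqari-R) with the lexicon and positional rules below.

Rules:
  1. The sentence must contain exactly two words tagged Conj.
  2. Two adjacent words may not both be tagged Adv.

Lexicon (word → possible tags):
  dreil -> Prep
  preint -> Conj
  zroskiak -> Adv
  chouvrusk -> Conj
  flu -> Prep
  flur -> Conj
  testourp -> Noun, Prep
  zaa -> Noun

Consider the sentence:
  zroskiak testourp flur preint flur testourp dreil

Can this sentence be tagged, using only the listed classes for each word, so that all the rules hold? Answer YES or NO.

NO

Candidates per position — 1:zroskiak {Adv}; 2:testourp {Noun,Prep}; 3:flur {Conj}; 4:preint {Conj}; 5:flur {Conj}; 6:testourp {Noun,Prep}; 7:dreil {Prep}.
Rule 1 cannot be satisfied by any choice of tags from the lexicon.
So there is no consistent tagging.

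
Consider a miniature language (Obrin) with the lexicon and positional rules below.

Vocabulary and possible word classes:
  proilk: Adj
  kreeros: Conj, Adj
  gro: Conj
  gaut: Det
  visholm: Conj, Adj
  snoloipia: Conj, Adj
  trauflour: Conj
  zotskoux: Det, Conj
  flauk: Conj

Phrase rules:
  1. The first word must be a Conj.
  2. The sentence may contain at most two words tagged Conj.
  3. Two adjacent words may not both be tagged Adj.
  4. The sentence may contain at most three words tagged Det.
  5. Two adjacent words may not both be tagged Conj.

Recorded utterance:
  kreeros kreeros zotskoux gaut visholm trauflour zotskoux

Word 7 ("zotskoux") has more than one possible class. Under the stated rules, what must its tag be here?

Candidates per position — 1:kreeros {Conj,Adj}; 2:kreeros {Conj,Adj}; 3:zotskoux {Det,Conj}; 4:gaut {Det}; 5:visholm {Conj,Adj}; 6:trauflour {Conj}; 7:zotskoux {Det,Conj}.
Position 1: Adj is ruled out by rule 1; that leaves Conj.
Position 2: Conj is ruled out by rule 2; that leaves Adj.
Position 3: Conj is ruled out by rule 2; that leaves Det.
Position 5: Conj is ruled out by rule 2; that leaves Adj.
Position 7: Conj is ruled out by rule 2; that leaves Det.
The unique satisfying tagging is: Conj Adj Det Det Adj Conj Det.
Verifying each rule — rule 1 satisfied; rule 2 satisfied; rule 3 satisfied; rule 4 satisfied; rule 5 satisfied.

Det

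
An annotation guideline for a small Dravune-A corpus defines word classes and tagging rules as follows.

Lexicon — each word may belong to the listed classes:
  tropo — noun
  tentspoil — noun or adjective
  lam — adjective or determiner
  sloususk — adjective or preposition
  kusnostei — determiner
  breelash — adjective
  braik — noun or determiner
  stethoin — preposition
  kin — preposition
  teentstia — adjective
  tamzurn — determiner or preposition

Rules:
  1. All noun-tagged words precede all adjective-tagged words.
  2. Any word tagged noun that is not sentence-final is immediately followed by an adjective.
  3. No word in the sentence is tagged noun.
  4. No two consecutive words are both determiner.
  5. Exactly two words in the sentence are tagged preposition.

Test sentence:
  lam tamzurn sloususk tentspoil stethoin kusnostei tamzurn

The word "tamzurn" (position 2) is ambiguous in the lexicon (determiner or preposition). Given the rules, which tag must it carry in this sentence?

determiner

Candidates per position — 1:lam {adjective,determiner}; 2:tamzurn {determiner,preposition}; 3:sloususk {adjective,preposition}; 4:tentspoil {noun,adjective}; 5:stethoin {preposition}; 6:kusnostei {determiner}; 7:tamzurn {determiner,preposition}.
If word 4 were noun, no tagging could satisfy rule 2; so word 4 is adjective.
If word 7 were determiner, no tagging could satisfy rule 4; so word 7 is preposition.
If word 2 were preposition, no tagging could satisfy rule 5; so word 2 is determiner.
If word 3 were preposition, no tagging could satisfy rule 5; so word 3 is adjective.
If word 1 were determiner, no tagging could satisfy rule 4; so word 1 is adjective.
So the tagging must be: adjective determiner adjective adjective preposition determiner preposition.
Check: rule 1 ok; rule 2 ok; rule 3 ok; rule 4 ok; rule 5 ok.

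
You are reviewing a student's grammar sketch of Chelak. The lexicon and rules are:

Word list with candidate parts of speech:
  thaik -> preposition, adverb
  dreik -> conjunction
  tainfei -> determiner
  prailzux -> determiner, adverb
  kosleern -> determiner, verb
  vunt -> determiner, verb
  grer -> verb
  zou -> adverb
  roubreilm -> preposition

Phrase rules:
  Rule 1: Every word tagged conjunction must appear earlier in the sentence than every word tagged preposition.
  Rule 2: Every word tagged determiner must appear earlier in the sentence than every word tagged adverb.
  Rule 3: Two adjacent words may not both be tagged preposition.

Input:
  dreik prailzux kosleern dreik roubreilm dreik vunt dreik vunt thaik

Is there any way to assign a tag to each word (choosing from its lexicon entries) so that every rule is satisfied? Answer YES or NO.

NO

Candidates per position — 1:dreik {conjunction}; 2:prailzux {determiner,adverb}; 3:kosleern {determiner,verb}; 4:dreik {conjunction}; 5:roubreilm {preposition}; 6:dreik {conjunction}; 7:vunt {determiner,verb}; 8:dreik {conjunction}; 9:vunt {determiner,verb}; 10:thaik {preposition,adverb}.
Rule 1 cannot be satisfied by any choice of tags from the lexicon.
So there is no consistent tagging.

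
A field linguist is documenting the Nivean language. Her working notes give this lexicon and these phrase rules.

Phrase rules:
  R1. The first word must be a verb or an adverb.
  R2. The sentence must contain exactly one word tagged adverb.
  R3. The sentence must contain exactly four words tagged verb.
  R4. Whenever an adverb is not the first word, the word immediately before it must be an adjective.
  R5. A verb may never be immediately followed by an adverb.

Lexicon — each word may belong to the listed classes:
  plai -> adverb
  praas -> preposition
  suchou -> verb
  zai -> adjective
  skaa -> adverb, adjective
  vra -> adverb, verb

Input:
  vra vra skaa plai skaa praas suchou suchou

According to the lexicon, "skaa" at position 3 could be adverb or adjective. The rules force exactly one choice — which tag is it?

adjective

Candidates per position — 1:vra {adverb,verb}; 2:vra {adverb,verb}; 3:skaa {adverb,adjective}; 4:plai {adverb}; 5:skaa {adverb,adjective}; 6:praas {preposition}; 7:suchou {verb}; 8:suchou {verb}.
Position 1: adverb is ruled out by rule 2; that leaves verb.
Position 2: adverb is ruled out by rule 2; that leaves verb.
Position 3: adverb is ruled out by rule 2; that leaves adjective.
Position 5: adverb is ruled out by rule 2; that leaves adjective.
So the tagging must be: verb verb adjective adverb adjective preposition verb verb.
Verifying each rule — rule 1 satisfied; rule 2 satisfied; rule 3 satisfied; rule 4 satisfied; rule 5 satisfied.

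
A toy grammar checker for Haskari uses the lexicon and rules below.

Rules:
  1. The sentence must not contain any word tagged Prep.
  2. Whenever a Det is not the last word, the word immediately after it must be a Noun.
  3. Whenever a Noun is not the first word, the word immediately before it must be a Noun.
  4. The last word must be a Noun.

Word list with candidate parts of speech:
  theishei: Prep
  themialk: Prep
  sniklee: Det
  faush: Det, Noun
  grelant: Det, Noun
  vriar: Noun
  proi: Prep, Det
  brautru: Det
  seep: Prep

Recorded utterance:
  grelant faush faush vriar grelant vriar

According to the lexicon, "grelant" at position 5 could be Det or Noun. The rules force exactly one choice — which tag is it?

Candidates per position — 1:grelant {Det,Noun}; 2:faush {Det,Noun}; 3:faush {Det,Noun}; 4:vriar {Noun}; 5:grelant {Det,Noun}; 6:vriar {Noun}.
At position 1, choosing Det makes rule 3 impossible to satisfy; hence Noun.
At position 2, choosing Det makes rule 3 impossible to satisfy; hence Noun.
At position 3, choosing Det makes rule 3 impossible to satisfy; hence Noun.
At position 5, choosing Det makes rule 3 impossible to satisfy; hence Noun.
The only consistent sequence is: Noun Noun Noun Noun Noun Noun.
Checking: rule 1 ✓; rule 2 ✓; rule 3 ✓; rule 4 ✓.

Noun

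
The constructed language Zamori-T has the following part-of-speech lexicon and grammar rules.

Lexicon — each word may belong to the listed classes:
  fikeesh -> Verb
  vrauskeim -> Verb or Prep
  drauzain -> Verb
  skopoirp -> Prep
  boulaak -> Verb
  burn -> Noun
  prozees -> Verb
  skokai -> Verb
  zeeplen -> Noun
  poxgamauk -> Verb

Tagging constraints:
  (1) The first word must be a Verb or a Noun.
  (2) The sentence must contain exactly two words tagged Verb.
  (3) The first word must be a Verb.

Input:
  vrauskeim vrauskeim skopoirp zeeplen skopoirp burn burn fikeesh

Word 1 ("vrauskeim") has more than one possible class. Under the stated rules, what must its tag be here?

Verb

Candidates per position — 1:vrauskeim {Verb,Prep}; 2:vrauskeim {Verb,Prep}; 3:skopoirp {Prep}; 4:zeeplen {Noun}; 5:skopoirp {Prep}; 6:burn {Noun}; 7:burn {Noun}; 8:fikeesh {Verb}.
Position 1: tagging it Prep would leave rule 1 unsatisfiable, so it must be Verb.
Position 2: tagging it Verb would leave rule 2 unsatisfiable, so it must be Prep.
The only consistent sequence is: Verb Prep Prep Noun Prep Noun Noun Verb.
Verifying each rule — rule 1 satisfied; rule 2 satisfied; rule 3 satisfied.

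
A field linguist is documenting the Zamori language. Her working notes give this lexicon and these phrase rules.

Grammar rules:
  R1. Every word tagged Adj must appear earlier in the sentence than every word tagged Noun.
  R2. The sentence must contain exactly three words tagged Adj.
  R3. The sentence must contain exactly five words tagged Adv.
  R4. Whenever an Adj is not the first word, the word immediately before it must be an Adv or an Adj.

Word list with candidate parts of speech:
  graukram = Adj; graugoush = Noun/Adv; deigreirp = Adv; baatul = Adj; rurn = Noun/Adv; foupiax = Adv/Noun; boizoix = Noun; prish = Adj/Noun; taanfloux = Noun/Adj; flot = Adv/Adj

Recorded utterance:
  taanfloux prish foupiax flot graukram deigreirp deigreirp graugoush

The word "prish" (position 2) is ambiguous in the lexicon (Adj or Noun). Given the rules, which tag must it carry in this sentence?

Candidates per position — 1:taanfloux {Noun,Adj}; 2:prish {Adj,Noun}; 3:foupiax {Adv,Noun}; 4:flot {Adv,Adj}; 5:graukram {Adj}; 6:deigreirp {Adv}; 7:deigreirp {Adv}; 8:graugoush {Noun,Adv}.
At position 1, choosing Noun makes rule 1 impossible to satisfy; hence Adj.
At position 2, choosing Noun makes rule 1 impossible to satisfy; hence Adj.
At position 3, choosing Noun makes rule 1 impossible to satisfy; hence Adv.
At position 4, choosing Adj makes rule 2 impossible to satisfy; hence Adv.
At position 8, choosing Noun makes rule 3 impossible to satisfy; hence Adv.
The only consistent sequence is: Adj Adj Adv Adv Adj Adv Adv Adv.
Check: rule 1 satisfied; rule 2 satisfied; rule 3 satisfied; rule 4 satisfied.

Adj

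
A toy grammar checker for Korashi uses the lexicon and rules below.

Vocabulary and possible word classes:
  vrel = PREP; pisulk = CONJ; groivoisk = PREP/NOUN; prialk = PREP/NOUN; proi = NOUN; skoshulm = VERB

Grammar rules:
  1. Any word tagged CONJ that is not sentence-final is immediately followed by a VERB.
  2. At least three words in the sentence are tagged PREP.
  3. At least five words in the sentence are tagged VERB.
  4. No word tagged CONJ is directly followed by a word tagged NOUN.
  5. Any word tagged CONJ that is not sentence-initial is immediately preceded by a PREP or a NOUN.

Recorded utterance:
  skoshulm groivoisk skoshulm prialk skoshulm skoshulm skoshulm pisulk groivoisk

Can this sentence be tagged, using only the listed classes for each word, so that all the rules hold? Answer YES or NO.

Candidates per position — 1:skoshulm {VERB}; 2:groivoisk {PREP,NOUN}; 3:skoshulm {VERB}; 4:prialk {PREP,NOUN}; 5:skoshulm {VERB}; 6:skoshulm {VERB}; 7:skoshulm {VERB}; 8:pisulk {CONJ}; 9:groivoisk {PREP,NOUN}.
Rule 1 cannot be satisfied by any choice of tags from the lexicon.
So there is no consistent tagging.

NO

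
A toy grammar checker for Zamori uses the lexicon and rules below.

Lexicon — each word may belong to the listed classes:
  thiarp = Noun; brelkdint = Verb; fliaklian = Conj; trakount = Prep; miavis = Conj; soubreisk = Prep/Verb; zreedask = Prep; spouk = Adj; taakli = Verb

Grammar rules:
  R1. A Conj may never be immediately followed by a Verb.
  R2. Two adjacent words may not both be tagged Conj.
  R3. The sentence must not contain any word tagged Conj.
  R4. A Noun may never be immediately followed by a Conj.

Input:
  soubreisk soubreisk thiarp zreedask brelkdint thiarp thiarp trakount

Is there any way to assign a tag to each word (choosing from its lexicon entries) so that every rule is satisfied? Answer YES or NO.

Candidates per position — 1:soubreisk {Prep,Verb}; 2:soubreisk {Prep,Verb}; 3:thiarp {Noun}; 4:zreedask {Prep}; 5:brelkdint {Verb}; 6:thiarp {Noun}; 7:thiarp {Noun}; 8:trakount {Prep}.
One satisfying assignment: Prep Prep Noun Prep Verb Noun Noun Prep.
Checking: rule 1 satisfied; rule 2 satisfied; rule 3 satisfied; rule 4 satisfied.

YES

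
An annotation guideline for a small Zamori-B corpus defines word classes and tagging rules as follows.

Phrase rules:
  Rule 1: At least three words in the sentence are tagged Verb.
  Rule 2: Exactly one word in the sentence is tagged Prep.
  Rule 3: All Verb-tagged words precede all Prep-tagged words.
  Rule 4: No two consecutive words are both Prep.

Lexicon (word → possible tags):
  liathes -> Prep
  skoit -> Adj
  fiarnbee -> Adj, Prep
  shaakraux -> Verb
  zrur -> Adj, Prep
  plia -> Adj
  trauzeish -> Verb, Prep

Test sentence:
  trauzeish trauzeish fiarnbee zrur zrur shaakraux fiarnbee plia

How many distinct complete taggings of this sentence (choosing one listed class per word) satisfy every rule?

1

Candidates per position — 1:trauzeish {Verb,Prep}; 2:trauzeish {Verb,Prep}; 3:fiarnbee {Adj,Prep}; 4:zrur {Adj,Prep}; 5:zrur {Adj,Prep}; 6:shaakraux {Verb}; 7:fiarnbee {Adj,Prep}; 8:plia {Adj}.
There are 64 candidate sequences in total.
The sequences that satisfy every rule: Verb Verb Adj Adj Adj Verb Prep Adj.
Count = 1.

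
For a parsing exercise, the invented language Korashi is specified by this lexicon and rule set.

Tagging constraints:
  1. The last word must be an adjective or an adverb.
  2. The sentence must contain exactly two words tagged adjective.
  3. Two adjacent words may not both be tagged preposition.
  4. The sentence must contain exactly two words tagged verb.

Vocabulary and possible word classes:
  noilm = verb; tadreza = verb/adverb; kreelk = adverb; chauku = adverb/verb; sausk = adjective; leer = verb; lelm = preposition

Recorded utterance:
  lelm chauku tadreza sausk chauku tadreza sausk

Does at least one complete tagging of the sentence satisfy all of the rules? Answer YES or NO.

YES

Candidates per position — 1:lelm {preposition}; 2:chauku {adverb,verb}; 3:tadreza {verb,adverb}; 4:sausk {adjective}; 5:chauku {adverb,verb}; 6:tadreza {verb,adverb}; 7:sausk {adjective}.
One satisfying assignment: preposition verb verb adjective adverb adverb adjective.
Checking: rule 1 holds; rule 2 holds; rule 3 holds; rule 4 holds.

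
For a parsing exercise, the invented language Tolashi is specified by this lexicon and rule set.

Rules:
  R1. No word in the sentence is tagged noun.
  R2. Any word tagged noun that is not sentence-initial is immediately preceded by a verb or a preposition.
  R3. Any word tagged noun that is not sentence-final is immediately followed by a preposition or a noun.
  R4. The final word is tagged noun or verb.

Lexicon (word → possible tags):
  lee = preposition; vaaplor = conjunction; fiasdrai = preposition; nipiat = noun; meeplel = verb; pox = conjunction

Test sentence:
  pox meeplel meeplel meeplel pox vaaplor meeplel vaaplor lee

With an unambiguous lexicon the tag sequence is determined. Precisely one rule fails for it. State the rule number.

Fixed tagging: conjunction verb verb verb conjunction conjunction verb conjunction preposition.
Checking each rule: R1 holds, R2 holds, R3 holds, R4 violated.
Only rule 4 fails.

4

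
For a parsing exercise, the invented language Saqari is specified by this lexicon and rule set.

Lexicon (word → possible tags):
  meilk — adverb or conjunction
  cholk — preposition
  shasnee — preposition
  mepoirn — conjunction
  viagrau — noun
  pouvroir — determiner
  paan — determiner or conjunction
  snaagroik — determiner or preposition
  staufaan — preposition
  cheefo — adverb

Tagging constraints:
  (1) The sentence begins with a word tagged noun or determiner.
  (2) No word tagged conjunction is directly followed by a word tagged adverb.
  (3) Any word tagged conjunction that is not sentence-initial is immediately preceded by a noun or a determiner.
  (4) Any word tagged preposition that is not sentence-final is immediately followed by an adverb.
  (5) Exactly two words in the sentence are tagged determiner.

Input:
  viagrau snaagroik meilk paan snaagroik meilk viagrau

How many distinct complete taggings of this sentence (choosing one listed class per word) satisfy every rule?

Candidates per position — 1:viagrau {noun}; 2:snaagroik {determiner,preposition}; 3:meilk {adverb,conjunction}; 4:paan {determiner,conjunction}; 5:snaagroik {determiner,preposition}; 6:meilk {adverb,conjunction}; 7:viagrau {noun}.
There are 32 candidate sequences in total.
The sequences that satisfy every rule: noun determiner adverb determiner preposition adverb noun; noun determiner conjunction determiner preposition adverb noun; noun preposition adverb determiner determiner adverb noun; noun preposition adverb determiner determiner conjunction noun.
Count = 4.

4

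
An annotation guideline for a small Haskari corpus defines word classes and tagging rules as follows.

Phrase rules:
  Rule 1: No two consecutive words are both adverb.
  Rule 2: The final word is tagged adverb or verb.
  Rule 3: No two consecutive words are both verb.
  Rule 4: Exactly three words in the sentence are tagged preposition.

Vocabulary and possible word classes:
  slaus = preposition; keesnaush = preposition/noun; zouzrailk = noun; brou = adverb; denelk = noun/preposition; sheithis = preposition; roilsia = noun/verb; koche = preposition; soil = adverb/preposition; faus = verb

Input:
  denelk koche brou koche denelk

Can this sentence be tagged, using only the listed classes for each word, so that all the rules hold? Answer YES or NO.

NO

Candidates per position — 1:denelk {noun,preposition}; 2:koche {preposition}; 3:brou {adverb}; 4:koche {preposition}; 5:denelk {noun,preposition}.
Rule 2 cannot be satisfied by any choice of tags from the lexicon.
So there is no consistent tagging.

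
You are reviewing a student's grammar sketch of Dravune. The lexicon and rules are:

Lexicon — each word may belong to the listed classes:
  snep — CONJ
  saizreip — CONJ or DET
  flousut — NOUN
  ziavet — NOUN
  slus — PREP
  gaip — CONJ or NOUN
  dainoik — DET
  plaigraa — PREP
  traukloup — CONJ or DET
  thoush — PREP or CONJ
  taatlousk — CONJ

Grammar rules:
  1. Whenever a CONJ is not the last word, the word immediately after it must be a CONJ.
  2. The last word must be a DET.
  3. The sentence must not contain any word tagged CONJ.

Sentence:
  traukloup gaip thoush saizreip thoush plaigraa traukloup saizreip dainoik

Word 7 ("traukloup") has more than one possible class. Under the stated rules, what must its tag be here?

Candidates per position — 1:traukloup {CONJ,DET}; 2:gaip {CONJ,NOUN}; 3:thoush {PREP,CONJ}; 4:saizreip {CONJ,DET}; 5:thoush {PREP,CONJ}; 6:plaigraa {PREP}; 7:traukloup {CONJ,DET}; 8:saizreip {CONJ,DET}; 9:dainoik {DET}.
Position 1: tagging it CONJ would leave rule 1 unsatisfiable, so it must be DET.
Position 2: tagging it CONJ would leave rule 1 unsatisfiable, so it must be NOUN.
Position 3: tagging it CONJ would leave rule 1 unsatisfiable, so it must be PREP.
Position 4: tagging it CONJ would leave rule 1 unsatisfiable, so it must be DET.
Position 5: tagging it CONJ would leave rule 1 unsatisfiable, so it must be PREP.
Position 7: tagging it CONJ would leave rule 1 unsatisfiable, so it must be DET.
Position 8: tagging it CONJ would leave rule 1 unsatisfiable, so it must be DET.
The unique satisfying tagging is: DET NOUN PREP DET PREP PREP DET DET DET.
Rule-by-rule: rule 1 holds; rule 2 holds; rule 3 holds.

DET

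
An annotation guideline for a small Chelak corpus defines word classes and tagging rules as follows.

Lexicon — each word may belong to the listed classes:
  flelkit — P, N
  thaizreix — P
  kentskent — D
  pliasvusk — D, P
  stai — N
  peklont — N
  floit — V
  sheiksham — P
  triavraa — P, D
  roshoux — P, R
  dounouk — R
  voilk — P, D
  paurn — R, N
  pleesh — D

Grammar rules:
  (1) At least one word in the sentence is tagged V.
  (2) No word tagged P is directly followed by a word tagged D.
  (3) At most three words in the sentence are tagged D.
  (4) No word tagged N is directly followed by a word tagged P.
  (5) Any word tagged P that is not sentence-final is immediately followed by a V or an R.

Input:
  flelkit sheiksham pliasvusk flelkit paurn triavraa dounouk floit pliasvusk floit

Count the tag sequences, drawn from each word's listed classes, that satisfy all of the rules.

Candidates per position — 1:flelkit {P,N}; 2:sheiksham {P}; 3:pliasvusk {D,P}; 4:flelkit {P,N}; 5:paurn {R,N}; 6:triavraa {P,D}; 7:dounouk {R}; 8:floit {V}; 9:pliasvusk {D,P}; 10:floit {V}.
There are 64 candidate sequences in total.
Rule 5 cannot be satisfied by any choice of tags from the lexicon.
So there is no consistent tagging.
Count = 0.

0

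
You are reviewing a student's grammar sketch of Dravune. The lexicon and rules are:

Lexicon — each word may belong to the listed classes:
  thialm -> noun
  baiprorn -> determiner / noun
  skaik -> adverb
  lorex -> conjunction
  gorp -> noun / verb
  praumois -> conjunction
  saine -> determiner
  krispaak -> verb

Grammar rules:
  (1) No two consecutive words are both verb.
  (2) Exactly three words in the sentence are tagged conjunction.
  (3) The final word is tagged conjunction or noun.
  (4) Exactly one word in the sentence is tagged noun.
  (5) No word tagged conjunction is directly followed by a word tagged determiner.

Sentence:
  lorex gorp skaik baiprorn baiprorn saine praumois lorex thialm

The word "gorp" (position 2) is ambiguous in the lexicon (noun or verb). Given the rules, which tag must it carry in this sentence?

Candidates per position — 1:lorex {conjunction}; 2:gorp {noun,verb}; 3:skaik {adverb}; 4:baiprorn {determiner,noun}; 5:baiprorn {determiner,noun}; 6:saine {determiner}; 7:praumois {conjunction}; 8:lorex {conjunction}; 9:thialm {noun}.
Position 2: tagging it noun would leave rule 4 unsatisfiable, so it must be verb.
Position 4: tagging it noun would leave rule 4 unsatisfiable, so it must be determiner.
Position 5: tagging it noun would leave rule 4 unsatisfiable, so it must be determiner.
The unique satisfying tagging is: conjunction verb adverb determiner determiner determiner conjunction conjunction noun.
Rule-by-rule: rule 1 holds; rule 2 holds; rule 3 holds; rule 4 holds; rule 5 holds.

verb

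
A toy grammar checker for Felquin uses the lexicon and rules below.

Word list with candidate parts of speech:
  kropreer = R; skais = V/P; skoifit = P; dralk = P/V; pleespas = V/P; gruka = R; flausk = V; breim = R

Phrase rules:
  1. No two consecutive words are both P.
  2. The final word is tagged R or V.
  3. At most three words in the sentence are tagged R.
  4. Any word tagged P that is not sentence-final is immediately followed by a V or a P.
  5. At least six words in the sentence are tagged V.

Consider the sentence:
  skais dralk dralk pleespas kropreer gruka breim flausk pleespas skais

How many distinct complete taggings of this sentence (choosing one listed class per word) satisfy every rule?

5

Candidates per position — 1:skais {V,P}; 2:dralk {P,V}; 3:dralk {P,V}; 4:pleespas {V,P}; 5:kropreer {R}; 6:gruka {R}; 7:breim {R}; 8:flausk {V}; 9:pleespas {V,P}; 10:skais {V,P}.
There are 64 candidate sequences in total.
The sequences that satisfy every rule: V P V V R R R V V V; V V P V R R R V V V; V V V V R R R V V V; V V V V R R R V P V; P V V V R R R V V V.
Count = 5.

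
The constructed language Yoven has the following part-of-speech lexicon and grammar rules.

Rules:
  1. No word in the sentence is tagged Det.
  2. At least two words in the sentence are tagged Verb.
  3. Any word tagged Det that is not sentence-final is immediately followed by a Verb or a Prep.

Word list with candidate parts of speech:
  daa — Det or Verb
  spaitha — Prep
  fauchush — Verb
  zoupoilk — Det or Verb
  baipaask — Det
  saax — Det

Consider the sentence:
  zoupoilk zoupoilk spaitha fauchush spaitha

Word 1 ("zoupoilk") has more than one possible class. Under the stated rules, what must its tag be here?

Verb

Candidates per position — 1:zoupoilk {Det,Verb}; 2:zoupoilk {Det,Verb}; 3:spaitha {Prep}; 4:fauchush {Verb}; 5:spaitha {Prep}.
If word 1 were Det, no tagging could satisfy rule 1; so word 1 is Verb.
If word 2 were Det, no tagging could satisfy rule 1; so word 2 is Verb.
So the tagging must be: Verb Verb Prep Verb Prep.
Rule-by-rule: rule 1 ok; rule 2 ok; rule 3 ok.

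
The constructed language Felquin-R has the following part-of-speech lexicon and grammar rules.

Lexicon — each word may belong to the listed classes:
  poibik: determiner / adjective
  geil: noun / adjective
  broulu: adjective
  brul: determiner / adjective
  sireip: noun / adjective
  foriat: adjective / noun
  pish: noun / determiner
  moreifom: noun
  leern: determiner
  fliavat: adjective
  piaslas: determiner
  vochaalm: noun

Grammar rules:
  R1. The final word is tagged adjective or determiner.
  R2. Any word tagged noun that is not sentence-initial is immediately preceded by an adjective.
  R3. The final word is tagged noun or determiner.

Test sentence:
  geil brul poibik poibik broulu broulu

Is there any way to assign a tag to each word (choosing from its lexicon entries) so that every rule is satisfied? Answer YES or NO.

Candidates per position — 1:geil {noun,adjective}; 2:brul {determiner,adjective}; 3:poibik {determiner,adjective}; 4:poibik {determiner,adjective}; 5:broulu {adjective}; 6:broulu {adjective}.
Rule 3 cannot be satisfied by any choice of tags from the lexicon.
So there is no consistent tagging.

NO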